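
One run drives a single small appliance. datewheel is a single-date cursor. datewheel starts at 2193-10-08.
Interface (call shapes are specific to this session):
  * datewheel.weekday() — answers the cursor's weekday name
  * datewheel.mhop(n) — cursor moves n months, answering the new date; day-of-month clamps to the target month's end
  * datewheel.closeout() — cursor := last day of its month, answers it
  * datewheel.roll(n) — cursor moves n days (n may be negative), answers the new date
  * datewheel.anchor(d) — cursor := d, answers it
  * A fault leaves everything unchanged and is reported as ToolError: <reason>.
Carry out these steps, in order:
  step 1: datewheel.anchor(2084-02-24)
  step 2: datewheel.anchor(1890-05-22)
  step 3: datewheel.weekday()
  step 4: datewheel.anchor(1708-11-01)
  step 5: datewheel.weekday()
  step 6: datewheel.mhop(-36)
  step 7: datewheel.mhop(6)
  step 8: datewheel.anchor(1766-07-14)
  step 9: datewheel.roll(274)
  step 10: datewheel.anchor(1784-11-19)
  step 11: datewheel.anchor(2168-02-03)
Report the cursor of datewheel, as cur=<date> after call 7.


Answer: cur=1706-05-01

Derivation:
-- anchor(d: 2084-02-24) ~> 2084-02-24
-- anchor(d: 1890-05-22) ~> 1890-05-22
-- weekday() ~> Thursday
-- anchor(d: 1708-11-01) ~> 1708-11-01
-- weekday() ~> Thursday
-- mhop(n: -36) ~> 1705-11-01
-- mhop(n: 6) ~> 1706-05-01
-- anchor(d: 1766-07-14) ~> 1766-07-14
-- roll(n: 274) ~> 1767-04-14
-- anchor(d: 1784-11-19) ~> 1784-11-19
-- anchor(d: 2168-02-03) ~> 2168-02-03


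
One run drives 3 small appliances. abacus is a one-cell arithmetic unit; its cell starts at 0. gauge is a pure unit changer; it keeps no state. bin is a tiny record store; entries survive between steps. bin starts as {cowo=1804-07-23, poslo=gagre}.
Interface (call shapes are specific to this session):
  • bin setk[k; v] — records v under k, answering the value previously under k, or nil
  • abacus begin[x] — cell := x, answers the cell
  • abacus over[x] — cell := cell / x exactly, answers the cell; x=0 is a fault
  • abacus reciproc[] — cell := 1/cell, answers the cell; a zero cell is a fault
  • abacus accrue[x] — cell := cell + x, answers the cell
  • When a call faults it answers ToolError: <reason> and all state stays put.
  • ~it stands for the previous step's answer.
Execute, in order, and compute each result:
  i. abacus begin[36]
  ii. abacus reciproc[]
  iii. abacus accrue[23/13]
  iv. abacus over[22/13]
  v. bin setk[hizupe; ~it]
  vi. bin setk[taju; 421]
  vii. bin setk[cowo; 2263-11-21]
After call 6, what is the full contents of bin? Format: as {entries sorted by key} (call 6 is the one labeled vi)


Answer: {cowo=1804-07-23, hizupe=841/792, poslo=gagre, taju=421}

Derivation:
Act: abacus begin[36]
Obs: 36
Act: abacus reciproc[]
Obs: 1/36
Act: abacus accrue[23/13]
Obs: 841/468
Act: abacus over[22/13]
Obs: 841/792
Act: bin setk[hizupe; ~it]
Obs: nil
Act: bin setk[taju; 421]
Obs: nil
Act: bin setk[cowo; 2263-11-21]
Obs: 1804-07-23


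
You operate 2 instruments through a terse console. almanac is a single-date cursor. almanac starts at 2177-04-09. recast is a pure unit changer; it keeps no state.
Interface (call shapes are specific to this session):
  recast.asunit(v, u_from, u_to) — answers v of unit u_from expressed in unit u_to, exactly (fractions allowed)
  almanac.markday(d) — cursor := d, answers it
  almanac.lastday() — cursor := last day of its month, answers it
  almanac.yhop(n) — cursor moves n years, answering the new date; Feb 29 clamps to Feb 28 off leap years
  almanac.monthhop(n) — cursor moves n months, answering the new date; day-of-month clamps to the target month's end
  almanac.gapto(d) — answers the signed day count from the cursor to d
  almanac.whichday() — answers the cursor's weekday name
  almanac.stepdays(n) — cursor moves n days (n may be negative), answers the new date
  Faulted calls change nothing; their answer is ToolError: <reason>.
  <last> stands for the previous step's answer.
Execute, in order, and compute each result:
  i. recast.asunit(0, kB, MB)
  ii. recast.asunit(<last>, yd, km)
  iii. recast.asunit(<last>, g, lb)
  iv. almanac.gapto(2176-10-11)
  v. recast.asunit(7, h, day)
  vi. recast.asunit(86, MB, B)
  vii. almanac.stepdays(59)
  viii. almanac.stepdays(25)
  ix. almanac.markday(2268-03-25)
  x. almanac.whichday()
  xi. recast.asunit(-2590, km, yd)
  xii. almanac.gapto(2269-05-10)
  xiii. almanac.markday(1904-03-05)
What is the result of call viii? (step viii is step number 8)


Answer: 2177-07-02

Derivation:
Next I call recast.asunit(v: 0, u_from: kB, u_to: MB), and see 0.
I try recast.asunit(v: <last>, u_from: yd, u_to: km), and get 0.
Then recast.asunit(v: <last>, u_from: g, u_to: lb), giving 0.
Using almanac.gapto(d: 2176-10-11), giving -180.
Next I call recast.asunit(v: 7, u_from: h, u_to: day): 7/24.
Now I run recast.asunit(v: 86, u_from: MB, u_to: B), yielding 86000000.
I try almanac.stepdays(n: 59), → 2177-06-07.
Next I call almanac.stepdays(n: 25), and get 2177-07-02.
Calling almanac.markday(d: 2268-03-25), and see 2268-03-25.
Then almanac.whichday, and get Wednesday.
I run recast.asunit(v: -2590, u_from: km, u_to: yd), yielding -3237500000/1143.
Using almanac.gapto(d: 2269-05-10), and observe 411.
I use almanac.markday(d: 1904-03-05), giving 1904-03-05.


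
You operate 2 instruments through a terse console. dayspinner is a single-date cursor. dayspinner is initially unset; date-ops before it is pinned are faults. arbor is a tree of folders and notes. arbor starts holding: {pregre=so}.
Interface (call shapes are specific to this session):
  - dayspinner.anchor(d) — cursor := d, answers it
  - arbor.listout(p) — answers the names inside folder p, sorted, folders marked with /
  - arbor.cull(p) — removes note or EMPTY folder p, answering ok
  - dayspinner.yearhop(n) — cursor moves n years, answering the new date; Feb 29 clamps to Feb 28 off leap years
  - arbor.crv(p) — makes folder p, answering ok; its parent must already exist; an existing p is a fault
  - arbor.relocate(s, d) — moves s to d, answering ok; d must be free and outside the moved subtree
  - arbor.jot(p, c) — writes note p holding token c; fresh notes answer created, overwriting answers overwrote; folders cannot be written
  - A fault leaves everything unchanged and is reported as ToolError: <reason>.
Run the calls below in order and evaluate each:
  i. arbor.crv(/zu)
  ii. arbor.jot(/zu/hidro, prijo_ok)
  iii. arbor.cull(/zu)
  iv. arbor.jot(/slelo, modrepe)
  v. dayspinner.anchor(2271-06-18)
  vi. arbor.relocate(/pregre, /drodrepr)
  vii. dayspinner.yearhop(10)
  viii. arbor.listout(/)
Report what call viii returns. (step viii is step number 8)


>> arbor.crv(p→/zu)
<< ok
>> arbor.jot(p→/zu/hidro, c→prijo_ok)
<< created
>> arbor.cull(p→/zu)
<< ToolError: not empty
>> arbor.jot(p→/slelo, c→modrepe)
<< created
>> dayspinner.anchor(d→2271-06-18)
<< 2271-06-18
>> arbor.relocate(s→/pregre, d→/drodrepr)
<< ok
>> dayspinner.yearhop(n→10)
<< 2281-06-18
>> arbor.listout(p→/)
<< [drodrepr, slelo, zu/]

Answer: [drodrepr, slelo, zu/]


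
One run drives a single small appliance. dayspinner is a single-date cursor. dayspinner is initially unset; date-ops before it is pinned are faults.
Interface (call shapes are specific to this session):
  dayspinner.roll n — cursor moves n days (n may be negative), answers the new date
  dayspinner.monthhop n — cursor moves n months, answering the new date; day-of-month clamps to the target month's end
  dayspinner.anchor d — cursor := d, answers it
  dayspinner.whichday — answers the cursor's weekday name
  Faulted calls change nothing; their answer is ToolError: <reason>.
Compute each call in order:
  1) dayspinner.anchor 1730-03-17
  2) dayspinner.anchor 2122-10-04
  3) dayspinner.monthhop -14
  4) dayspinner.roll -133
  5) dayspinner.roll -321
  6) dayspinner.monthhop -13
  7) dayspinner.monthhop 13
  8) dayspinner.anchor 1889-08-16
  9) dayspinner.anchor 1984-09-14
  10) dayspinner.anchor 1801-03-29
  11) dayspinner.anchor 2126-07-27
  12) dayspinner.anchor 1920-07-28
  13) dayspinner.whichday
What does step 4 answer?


Answer: 2121-03-24

Derivation:
;; dayspinner.anchor(1730-03-17) == 1730-03-17
;; dayspinner.anchor(2122-10-04) == 2122-10-04
;; dayspinner.monthhop(-14) == 2121-08-04
;; dayspinner.roll(-133) == 2121-03-24
;; dayspinner.roll(-321) == 2120-05-07
;; dayspinner.monthhop(-13) == 2119-04-07
;; dayspinner.monthhop(13) == 2120-05-07
;; dayspinner.anchor(1889-08-16) == 1889-08-16
;; dayspinner.anchor(1984-09-14) == 1984-09-14
;; dayspinner.anchor(1801-03-29) == 1801-03-29
;; dayspinner.anchor(2126-07-27) == 2126-07-27
;; dayspinner.anchor(1920-07-28) == 1920-07-28
;; dayspinner.whichday() == Wednesday


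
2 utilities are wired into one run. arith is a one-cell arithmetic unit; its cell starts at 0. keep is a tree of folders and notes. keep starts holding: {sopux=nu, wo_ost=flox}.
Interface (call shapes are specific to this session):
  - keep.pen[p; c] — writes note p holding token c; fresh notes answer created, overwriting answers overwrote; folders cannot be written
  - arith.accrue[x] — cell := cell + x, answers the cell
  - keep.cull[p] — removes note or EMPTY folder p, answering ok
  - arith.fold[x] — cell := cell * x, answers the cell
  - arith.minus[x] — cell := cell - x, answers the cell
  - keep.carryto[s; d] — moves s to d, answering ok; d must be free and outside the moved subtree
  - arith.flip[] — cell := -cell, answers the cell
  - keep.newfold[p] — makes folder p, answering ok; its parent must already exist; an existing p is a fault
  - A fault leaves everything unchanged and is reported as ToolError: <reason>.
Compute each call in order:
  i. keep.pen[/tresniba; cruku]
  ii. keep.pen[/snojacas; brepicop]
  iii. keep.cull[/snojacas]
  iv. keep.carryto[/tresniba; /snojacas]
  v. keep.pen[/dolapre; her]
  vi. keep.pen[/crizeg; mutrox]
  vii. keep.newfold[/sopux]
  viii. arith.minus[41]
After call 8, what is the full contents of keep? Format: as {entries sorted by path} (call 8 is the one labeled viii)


Step: pen[p: /tresniba; c: cruku]
Result: created
Step: pen[p: /snojacas; c: brepicop]
Result: created
Step: cull[p: /snojacas]
Result: ok
Step: carryto[s: /tresniba; d: /snojacas]
Result: ok
Step: pen[p: /dolapre; c: her]
Result: created
Step: pen[p: /crizeg; c: mutrox]
Result: created
Step: newfold[p: /sopux]
Result: ToolError: exists
Step: minus[x: 41]
Result: -41

Answer: {crizeg=mutrox, dolapre=her, snojacas=cruku, sopux=nu, wo_ost=flox}


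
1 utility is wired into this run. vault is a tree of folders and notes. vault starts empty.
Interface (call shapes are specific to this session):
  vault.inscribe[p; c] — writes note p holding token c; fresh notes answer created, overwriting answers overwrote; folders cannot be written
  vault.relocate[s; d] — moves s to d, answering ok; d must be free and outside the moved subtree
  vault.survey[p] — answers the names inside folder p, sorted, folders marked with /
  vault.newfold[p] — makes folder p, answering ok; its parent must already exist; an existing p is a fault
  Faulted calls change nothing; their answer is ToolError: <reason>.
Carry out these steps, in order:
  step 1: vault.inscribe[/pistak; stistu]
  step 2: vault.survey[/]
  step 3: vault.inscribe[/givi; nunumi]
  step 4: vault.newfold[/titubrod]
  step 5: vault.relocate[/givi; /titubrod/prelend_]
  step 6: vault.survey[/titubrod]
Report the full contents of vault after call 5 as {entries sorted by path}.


Answer: {pistak=stistu, titubrod/, titubrod/prelend_=nunumi}

Derivation:
[in] vault.inscribe /pistak stistu
  created
[in] vault.survey /
  [pistak]
[in] vault.inscribe /givi nunumi
  created
[in] vault.newfold /titubrod
  ok
[in] vault.relocate /givi /titubrod/prelend_
  ok
[in] vault.survey /titubrod
  [prelend_]


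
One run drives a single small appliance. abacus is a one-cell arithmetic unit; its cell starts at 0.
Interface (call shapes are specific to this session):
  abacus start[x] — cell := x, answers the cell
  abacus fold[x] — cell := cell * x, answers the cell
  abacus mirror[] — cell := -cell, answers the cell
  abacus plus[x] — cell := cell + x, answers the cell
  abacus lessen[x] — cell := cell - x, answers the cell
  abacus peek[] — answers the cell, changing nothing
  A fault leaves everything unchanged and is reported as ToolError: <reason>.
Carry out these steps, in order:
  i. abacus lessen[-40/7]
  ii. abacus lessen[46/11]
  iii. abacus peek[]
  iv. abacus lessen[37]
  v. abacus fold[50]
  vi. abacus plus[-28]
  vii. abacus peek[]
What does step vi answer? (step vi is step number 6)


Answer: -138706/77

Derivation:
;; abacus lessen(x→-40/7) -> 40/7
;; abacus lessen(x→46/11) -> 118/77
;; abacus peek() -> 118/77
;; abacus lessen(x→37) -> -2731/77
;; abacus fold(x→50) -> -136550/77
;; abacus plus(x→-28) -> -138706/77
;; abacus peek() -> -138706/77


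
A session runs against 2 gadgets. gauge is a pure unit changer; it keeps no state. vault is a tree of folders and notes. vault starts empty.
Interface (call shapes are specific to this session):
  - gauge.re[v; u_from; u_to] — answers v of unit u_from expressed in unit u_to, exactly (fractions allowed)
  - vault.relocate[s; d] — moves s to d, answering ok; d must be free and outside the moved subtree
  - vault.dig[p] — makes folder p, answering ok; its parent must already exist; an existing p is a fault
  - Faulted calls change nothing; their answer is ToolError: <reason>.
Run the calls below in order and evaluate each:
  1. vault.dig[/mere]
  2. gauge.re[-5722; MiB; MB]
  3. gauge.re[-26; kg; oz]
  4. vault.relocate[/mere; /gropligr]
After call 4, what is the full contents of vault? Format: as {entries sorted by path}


Answer: {gropligr/}

Derivation:
! 1. vault.dig(/mere) -> ok
! 2. gauge.re(-5722, MiB, MB) -> -93749248/15625
! 3. gauge.re(-26, kg, oz) -> -41600000000/45359237
! 4. vault.relocate(/mere, /gropligr) -> ok


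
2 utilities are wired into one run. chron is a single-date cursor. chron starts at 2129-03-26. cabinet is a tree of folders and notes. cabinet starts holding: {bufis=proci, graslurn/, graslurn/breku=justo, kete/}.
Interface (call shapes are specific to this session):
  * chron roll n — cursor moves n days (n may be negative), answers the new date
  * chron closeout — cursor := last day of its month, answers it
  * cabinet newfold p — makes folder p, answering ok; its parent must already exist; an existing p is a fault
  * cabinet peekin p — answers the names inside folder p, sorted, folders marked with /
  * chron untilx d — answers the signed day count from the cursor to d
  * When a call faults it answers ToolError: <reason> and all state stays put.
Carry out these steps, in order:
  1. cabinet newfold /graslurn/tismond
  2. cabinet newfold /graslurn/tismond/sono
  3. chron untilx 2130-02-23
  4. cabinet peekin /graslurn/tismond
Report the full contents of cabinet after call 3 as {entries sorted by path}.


> cabinet newfold p→/graslurn/tismond
  ok
> cabinet newfold p→/graslurn/tismond/sono
  ok
> chron untilx d→2130-02-23
  334
> cabinet peekin p→/graslurn/tismond
  [sono/]

Answer: {bufis=proci, graslurn/, graslurn/breku=justo, graslurn/tismond/, graslurn/tismond/sono/, kete/}


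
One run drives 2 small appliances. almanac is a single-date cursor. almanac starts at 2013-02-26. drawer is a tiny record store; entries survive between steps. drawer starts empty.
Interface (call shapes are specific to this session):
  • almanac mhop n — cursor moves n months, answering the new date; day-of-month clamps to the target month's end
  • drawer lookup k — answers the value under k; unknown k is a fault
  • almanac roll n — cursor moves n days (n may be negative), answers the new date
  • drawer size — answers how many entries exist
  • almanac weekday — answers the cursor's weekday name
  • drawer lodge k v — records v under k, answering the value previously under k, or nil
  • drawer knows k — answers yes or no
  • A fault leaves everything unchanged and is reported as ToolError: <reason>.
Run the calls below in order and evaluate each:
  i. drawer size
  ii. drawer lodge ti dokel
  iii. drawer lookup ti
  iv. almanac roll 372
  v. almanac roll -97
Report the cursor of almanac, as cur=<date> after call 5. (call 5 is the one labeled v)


Now I run drawer size: 0.
Next I call drawer lodge using k=ti, v=dokel, and observe nil.
Now I run drawer lookup using k=ti, — result: dokel.
Next I call almanac roll using n=372, and see 2014-03-05.
Using almanac roll using n=-97, → 2013-11-28.

Answer: cur=2013-11-28


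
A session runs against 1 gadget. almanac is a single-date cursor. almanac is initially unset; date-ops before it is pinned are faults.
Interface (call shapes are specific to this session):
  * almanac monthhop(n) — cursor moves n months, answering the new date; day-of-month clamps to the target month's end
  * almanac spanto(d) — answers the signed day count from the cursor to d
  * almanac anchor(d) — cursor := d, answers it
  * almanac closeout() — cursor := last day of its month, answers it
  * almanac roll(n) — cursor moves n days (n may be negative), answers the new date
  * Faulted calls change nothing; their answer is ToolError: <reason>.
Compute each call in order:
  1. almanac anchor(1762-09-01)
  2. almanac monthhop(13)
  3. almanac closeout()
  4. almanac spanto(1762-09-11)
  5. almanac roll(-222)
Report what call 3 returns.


Act: almanac anchor[d: 1762-09-01]
Obs: 1762-09-01
Act: almanac monthhop[n: 13]
Obs: 1763-10-01
Act: almanac closeout[]
Obs: 1763-10-31
Act: almanac spanto[d: 1762-09-11]
Obs: -415
Act: almanac roll[n: -222]
Obs: 1763-03-23

Answer: 1763-10-31


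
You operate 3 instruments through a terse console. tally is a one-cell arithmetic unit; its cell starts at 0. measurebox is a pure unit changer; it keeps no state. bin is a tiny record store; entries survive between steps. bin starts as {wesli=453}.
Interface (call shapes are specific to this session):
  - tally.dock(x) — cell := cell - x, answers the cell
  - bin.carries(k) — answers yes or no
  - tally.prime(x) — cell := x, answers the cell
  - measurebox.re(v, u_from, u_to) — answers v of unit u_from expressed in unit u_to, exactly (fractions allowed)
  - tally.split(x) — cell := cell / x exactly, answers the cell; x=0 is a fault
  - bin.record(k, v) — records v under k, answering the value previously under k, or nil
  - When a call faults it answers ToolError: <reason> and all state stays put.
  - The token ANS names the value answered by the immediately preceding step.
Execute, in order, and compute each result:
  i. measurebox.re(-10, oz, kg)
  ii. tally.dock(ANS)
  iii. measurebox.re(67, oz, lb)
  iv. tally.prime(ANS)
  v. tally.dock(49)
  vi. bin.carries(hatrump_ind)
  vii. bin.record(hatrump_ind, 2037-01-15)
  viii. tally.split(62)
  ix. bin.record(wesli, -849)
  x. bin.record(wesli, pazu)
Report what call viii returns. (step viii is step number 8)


$ measurebox.re v=-10 u_from=oz u_to=kg
:: -45359237/160000000
$ tally.dock x=ANS
:: 45359237/160000000
$ measurebox.re v=67 u_from=oz u_to=lb
:: 67/16
$ tally.prime x=ANS
:: 67/16
$ tally.dock x=49
:: -717/16
$ bin.carries k=hatrump_ind
:: no
$ bin.record k=hatrump_ind v=2037-01-15
:: nil
$ tally.split x=62
:: -717/992
$ bin.record k=wesli v=-849
:: 453
$ bin.record k=wesli v=pazu
:: -849

Answer: -717/992


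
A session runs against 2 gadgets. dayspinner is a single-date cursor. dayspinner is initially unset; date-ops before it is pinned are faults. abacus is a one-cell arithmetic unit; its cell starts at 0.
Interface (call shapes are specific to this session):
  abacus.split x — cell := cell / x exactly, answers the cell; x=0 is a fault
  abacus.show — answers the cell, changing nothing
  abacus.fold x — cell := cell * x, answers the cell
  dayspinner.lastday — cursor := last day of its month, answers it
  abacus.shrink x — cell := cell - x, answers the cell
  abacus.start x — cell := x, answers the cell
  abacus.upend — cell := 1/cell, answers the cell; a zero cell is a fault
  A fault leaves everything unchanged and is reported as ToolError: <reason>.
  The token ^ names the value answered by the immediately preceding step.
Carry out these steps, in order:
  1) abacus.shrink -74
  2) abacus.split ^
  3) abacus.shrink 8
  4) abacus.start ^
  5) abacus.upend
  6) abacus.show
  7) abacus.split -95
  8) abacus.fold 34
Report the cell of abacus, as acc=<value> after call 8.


Answer: acc=34/665

Derivation:
Act: shrink[x→-74]
Obs: 74
Act: split[x→^]
Obs: 1
Act: shrink[x→8]
Obs: -7
Act: start[x→^]
Obs: -7
Act: upend[]
Obs: -1/7
Act: show[]
Obs: -1/7
Act: split[x→-95]
Obs: 1/665
Act: fold[x→34]
Obs: 34/665


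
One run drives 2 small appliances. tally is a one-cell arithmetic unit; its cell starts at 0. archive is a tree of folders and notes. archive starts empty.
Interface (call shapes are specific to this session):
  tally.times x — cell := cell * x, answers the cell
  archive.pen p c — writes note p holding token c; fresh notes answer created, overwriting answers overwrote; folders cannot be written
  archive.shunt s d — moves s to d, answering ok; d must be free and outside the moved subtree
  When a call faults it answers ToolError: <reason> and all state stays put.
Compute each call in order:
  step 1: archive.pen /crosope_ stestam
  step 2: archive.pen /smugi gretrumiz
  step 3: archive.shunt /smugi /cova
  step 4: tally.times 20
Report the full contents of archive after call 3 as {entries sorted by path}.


Answer: {cova=gretrumiz, crosope_=stestam}

Derivation:
·→ archive.pen(p→/crosope_, c→stestam)
·← created
·→ archive.pen(p→/smugi, c→gretrumiz)
·← created
·→ archive.shunt(s→/smugi, d→/cova)
·← ok
·→ tally.times(x→20)
·← 0


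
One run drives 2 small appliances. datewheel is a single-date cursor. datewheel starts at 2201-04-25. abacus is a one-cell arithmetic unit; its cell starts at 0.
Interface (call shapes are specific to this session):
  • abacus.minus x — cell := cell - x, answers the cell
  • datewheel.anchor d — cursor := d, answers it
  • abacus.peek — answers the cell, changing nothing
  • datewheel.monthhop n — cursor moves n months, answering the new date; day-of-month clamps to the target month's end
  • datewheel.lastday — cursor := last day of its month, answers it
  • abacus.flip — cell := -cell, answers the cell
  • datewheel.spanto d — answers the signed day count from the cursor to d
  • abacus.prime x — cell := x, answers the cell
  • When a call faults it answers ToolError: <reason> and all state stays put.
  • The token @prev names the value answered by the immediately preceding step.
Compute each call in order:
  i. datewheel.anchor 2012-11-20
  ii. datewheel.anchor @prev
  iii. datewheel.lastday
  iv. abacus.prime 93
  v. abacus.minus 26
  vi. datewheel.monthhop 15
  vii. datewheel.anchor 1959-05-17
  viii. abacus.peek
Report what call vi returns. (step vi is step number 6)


Answer: 2014-02-28

Derivation:
I call anchor passing d='2012-11-20': 2012-11-20.
I invoke anchor passing d='@prev', giving 2012-11-20.
I use lastday, which returns 2012-11-30.
I invoke prime passing x='93', → 93.
Using minus passing x='26', — result: 67.
I invoke monthhop passing n='15', yielding 2014-02-28.
Invoking anchor passing d='1959-05-17', — result: 1959-05-17.
I call peek(), — result: 67.


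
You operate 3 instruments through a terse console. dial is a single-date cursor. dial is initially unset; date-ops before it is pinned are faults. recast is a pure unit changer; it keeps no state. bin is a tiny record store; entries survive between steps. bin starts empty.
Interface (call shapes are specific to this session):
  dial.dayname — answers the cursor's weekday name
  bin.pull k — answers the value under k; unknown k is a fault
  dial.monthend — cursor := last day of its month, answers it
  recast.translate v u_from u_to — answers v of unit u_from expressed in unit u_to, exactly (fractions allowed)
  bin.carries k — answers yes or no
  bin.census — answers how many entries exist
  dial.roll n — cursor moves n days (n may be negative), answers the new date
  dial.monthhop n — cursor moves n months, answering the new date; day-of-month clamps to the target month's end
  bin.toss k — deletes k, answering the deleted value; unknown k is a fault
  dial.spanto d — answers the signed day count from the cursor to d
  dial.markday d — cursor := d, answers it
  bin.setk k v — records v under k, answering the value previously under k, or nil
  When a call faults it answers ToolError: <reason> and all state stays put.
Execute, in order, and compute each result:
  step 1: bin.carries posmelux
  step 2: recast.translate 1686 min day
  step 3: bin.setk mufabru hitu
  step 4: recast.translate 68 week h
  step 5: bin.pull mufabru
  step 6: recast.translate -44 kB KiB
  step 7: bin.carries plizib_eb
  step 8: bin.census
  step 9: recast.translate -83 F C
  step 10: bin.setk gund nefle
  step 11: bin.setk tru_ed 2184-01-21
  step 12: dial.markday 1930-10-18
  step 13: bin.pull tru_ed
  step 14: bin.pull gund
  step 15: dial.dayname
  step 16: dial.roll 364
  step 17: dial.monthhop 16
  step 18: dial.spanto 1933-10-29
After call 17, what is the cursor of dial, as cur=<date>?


·→ bin.carries(k='posmelux')
·← no
·→ recast.translate(v='1686', u_from='min', u_to='day')
·← 281/240
·→ bin.setk(k='mufabru', v='hitu')
·← nil
·→ recast.translate(v='68', u_from='week', u_to='h')
·← 11424
·→ bin.pull(k='mufabru')
·← hitu
·→ recast.translate(v='-44', u_from='kB', u_to='KiB')
·← -1375/32
·→ bin.carries(k='plizib_eb')
·← no
·→ bin.census()
·← 1
·→ recast.translate(v='-83', u_from='F', u_to='C')
·← -575/9
·→ bin.setk(k='gund', v='nefle')
·← nil
·→ bin.setk(k='tru_ed', v='2184-01-21')
·← nil
·→ dial.markday(d='1930-10-18')
·← 1930-10-18
·→ bin.pull(k='tru_ed')
·← 2184-01-21
·→ bin.pull(k='gund')
·← nefle
·→ dial.dayname()
·← Saturday
·→ dial.roll(n='364')
·← 1931-10-17
·→ dial.monthhop(n='16')
·← 1933-02-17
·→ dial.spanto(d='1933-10-29')
·← 254

Answer: cur=1933-02-17


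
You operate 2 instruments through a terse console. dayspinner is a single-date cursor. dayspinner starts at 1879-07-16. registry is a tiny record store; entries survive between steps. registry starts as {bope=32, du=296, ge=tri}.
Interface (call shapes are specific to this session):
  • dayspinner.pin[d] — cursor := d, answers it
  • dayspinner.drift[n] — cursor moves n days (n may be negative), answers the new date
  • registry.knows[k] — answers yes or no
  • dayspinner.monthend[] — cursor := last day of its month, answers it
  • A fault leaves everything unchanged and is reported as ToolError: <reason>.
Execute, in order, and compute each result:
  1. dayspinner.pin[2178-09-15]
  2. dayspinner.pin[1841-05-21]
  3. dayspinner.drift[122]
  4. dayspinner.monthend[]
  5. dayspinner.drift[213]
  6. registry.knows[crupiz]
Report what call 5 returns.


# 1. dayspinner.pin(2178-09-15) ~> 2178-09-15
# 2. dayspinner.pin(1841-05-21) ~> 1841-05-21
# 3. dayspinner.drift(122) ~> 1841-09-20
# 4. dayspinner.monthend() ~> 1841-09-30
# 5. dayspinner.drift(213) ~> 1842-05-01
# 6. registry.knows(crupiz) ~> no

Answer: 1842-05-01


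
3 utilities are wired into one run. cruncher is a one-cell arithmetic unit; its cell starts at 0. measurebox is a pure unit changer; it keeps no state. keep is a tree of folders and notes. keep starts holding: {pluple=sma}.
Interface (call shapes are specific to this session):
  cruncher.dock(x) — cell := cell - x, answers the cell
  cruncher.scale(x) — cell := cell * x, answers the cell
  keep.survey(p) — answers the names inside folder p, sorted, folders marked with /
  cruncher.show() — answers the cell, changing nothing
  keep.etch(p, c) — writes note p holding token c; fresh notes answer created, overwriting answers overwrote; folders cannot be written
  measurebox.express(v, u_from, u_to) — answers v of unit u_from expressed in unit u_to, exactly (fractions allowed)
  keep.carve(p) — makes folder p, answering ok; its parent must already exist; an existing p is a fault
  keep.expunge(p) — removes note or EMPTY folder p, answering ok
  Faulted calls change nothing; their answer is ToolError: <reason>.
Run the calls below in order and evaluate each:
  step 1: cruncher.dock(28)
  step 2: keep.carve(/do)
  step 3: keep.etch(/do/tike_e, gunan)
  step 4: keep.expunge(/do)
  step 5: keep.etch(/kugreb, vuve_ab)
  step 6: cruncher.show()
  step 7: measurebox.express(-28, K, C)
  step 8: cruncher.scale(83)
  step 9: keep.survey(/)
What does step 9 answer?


% cruncher.dock(x→28) -> -28
% keep.carve(p→/do) -> ok
% keep.etch(p→/do/tike_e, c→gunan) -> created
% keep.expunge(p→/do) -> ToolError: not empty
% keep.etch(p→/kugreb, c→vuve_ab) -> created
% cruncher.show() -> -28
% measurebox.express(v→-28, u_from→K, u_to→C) -> -6023/20
% cruncher.scale(x→83) -> -2324
% keep.survey(p→/) -> [do/, kugreb, pluple]

Answer: [do/, kugreb, pluple]


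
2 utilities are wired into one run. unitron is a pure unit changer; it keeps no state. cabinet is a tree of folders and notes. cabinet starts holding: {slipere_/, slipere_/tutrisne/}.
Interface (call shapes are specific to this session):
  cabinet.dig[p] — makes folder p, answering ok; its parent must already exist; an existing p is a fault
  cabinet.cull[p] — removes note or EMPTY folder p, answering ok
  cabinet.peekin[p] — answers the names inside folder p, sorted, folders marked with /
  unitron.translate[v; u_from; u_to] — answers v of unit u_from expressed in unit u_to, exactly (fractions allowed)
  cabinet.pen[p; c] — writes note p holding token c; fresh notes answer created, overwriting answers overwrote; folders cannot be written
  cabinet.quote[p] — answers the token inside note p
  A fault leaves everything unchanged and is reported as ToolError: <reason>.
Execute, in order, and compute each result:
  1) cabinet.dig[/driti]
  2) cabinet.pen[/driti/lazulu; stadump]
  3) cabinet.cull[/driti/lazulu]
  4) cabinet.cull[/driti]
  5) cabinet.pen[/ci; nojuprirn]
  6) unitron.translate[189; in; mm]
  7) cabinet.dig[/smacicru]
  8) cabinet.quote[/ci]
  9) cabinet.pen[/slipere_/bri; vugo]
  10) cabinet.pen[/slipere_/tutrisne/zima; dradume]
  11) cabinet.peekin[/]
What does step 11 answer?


I use cabinet.dig on /driti, and observe ok.
Now I run cabinet.pen on /driti/lazulu, stadump, → created.
I try cabinet.cull on /driti/lazulu, giving ok.
Using cabinet.cull on /driti, giving ok.
I try cabinet.pen on /ci, nojuprirn, and see created.
I invoke unitron.translate on 189, in, mm, which returns 24003/5.
Using cabinet.dig on /smacicru, giving ok.
I invoke cabinet.quote on /ci, which returns nojuprirn.
I invoke cabinet.pen on /slipere_/bri, vugo, and see created.
I run cabinet.pen on /slipere_/tutrisne/zima, dradume, giving created.
Using cabinet.peekin on /, and observe [ci, slipere_/, smacicru/].

Answer: [ci, slipere_/, smacicru/]


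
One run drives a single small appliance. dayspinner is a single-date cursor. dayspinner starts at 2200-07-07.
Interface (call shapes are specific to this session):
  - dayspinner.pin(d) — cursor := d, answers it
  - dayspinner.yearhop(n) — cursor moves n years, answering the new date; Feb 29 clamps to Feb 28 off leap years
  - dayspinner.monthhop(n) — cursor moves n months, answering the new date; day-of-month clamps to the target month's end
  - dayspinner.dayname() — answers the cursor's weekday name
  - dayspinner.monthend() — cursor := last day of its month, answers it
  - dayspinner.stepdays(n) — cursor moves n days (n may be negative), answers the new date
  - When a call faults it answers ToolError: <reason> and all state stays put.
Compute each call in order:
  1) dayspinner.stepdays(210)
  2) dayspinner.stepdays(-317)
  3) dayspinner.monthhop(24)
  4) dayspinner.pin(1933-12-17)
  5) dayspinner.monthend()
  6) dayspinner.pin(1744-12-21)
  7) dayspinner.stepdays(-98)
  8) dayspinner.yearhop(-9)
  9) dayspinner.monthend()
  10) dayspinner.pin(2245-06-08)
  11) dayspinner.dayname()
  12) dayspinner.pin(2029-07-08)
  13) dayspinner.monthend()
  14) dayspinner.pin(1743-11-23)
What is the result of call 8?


·→ dayspinner.stepdays(n='210')
·← 2201-02-02
·→ dayspinner.stepdays(n='-317')
·← 2200-03-22
·→ dayspinner.monthhop(n='24')
·← 2202-03-22
·→ dayspinner.pin(d='1933-12-17')
·← 1933-12-17
·→ dayspinner.monthend()
·← 1933-12-31
·→ dayspinner.pin(d='1744-12-21')
·← 1744-12-21
·→ dayspinner.stepdays(n='-98')
·← 1744-09-14
·→ dayspinner.yearhop(n='-9')
·← 1735-09-14
·→ dayspinner.monthend()
·← 1735-09-30
·→ dayspinner.pin(d='2245-06-08')
·← 2245-06-08
·→ dayspinner.dayname()
·← Sunday
·→ dayspinner.pin(d='2029-07-08')
·← 2029-07-08
·→ dayspinner.monthend()
·← 2029-07-31
·→ dayspinner.pin(d='1743-11-23')
·← 1743-11-23

Answer: 1735-09-14


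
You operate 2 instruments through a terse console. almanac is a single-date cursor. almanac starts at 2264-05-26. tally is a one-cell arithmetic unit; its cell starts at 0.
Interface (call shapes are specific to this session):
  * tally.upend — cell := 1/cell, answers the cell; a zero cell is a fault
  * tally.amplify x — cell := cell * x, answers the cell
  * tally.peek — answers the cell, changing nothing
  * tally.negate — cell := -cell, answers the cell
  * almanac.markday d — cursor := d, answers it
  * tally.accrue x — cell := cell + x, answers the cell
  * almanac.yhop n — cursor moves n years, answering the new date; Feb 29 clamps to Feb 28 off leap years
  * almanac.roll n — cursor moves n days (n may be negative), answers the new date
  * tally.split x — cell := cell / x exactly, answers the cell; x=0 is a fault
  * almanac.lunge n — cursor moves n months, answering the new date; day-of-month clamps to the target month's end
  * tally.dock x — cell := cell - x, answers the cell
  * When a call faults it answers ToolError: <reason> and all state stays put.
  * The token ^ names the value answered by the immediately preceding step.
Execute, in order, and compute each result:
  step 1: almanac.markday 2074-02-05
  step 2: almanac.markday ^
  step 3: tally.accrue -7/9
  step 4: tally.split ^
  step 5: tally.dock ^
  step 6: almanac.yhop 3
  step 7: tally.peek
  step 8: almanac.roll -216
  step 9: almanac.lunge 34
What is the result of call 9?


I call markday with d: 2074-02-05, which returns 2074-02-05.
Then markday with d: ^, giving 2074-02-05.
I call accrue with x: -7/9, and get -7/9.
Calling split with x: ^, and observe 1.
Invoking dock with x: ^, yielding 0.
Calling yhop with n: 3, giving 2077-02-05.
Then peek(), yielding 0.
I try roll with n: -216, — result: 2076-07-04.
Using lunge with n: 34, giving 2079-05-04.

Answer: 2079-05-04


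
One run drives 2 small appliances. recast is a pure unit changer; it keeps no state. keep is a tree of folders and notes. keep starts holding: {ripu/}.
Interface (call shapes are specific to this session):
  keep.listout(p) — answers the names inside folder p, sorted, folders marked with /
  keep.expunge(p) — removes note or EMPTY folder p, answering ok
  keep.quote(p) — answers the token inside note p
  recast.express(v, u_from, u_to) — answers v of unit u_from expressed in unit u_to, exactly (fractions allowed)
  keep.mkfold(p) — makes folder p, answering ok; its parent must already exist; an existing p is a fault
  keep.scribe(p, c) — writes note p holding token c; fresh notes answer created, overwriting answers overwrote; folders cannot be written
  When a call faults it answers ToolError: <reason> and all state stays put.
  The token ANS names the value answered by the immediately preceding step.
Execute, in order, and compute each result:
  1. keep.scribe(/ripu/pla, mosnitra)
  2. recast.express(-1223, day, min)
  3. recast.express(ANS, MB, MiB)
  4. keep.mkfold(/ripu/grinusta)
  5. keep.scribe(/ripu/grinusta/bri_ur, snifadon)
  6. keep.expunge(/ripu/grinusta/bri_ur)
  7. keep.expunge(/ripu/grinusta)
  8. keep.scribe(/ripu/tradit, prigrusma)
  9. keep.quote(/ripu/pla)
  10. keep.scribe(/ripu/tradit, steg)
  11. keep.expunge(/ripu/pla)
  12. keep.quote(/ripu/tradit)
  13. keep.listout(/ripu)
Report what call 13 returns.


Answer: [tradit]

Derivation:
-- 1. scribe(p→/ripu/pla, c→mosnitra) -> created
-- 2. express(v→-1223, u_from→day, u_to→min) -> -1761120
-- 3. express(v→ANS, u_from→MB, u_to→MiB) -> -859921875/512
-- 4. mkfold(p→/ripu/grinusta) -> ok
-- 5. scribe(p→/ripu/grinusta/bri_ur, c→snifadon) -> created
-- 6. expunge(p→/ripu/grinusta/bri_ur) -> ok
-- 7. expunge(p→/ripu/grinusta) -> ok
-- 8. scribe(p→/ripu/tradit, c→prigrusma) -> created
-- 9. quote(p→/ripu/pla) -> mosnitra
-- 10. scribe(p→/ripu/tradit, c→steg) -> overwrote
-- 11. expunge(p→/ripu/pla) -> ok
-- 12. quote(p→/ripu/tradit) -> steg
-- 13. listout(p→/ripu) -> [tradit]


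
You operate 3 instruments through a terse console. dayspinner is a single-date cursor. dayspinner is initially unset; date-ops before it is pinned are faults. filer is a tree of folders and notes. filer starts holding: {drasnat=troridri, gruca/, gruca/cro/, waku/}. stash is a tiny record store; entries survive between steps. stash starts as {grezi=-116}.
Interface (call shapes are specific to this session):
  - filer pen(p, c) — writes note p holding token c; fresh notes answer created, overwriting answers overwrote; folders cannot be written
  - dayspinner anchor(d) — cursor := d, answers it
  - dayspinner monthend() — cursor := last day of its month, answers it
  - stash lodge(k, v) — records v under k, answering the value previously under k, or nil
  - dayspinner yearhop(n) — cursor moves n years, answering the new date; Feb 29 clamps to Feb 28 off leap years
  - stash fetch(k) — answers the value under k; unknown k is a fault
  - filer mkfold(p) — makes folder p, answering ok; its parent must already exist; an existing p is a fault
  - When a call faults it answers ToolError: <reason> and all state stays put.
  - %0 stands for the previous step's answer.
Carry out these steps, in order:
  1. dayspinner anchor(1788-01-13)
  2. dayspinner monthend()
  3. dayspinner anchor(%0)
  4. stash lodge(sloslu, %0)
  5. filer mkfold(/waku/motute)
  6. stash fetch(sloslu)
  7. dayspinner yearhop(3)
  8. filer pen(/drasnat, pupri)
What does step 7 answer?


-- dayspinner anchor(d=1788-01-13) => 1788-01-13
-- dayspinner monthend() => 1788-01-31
-- dayspinner anchor(d=%0) => 1788-01-31
-- stash lodge(k=sloslu, v=%0) => nil
-- filer mkfold(p=/waku/motute) => ok
-- stash fetch(k=sloslu) => 1788-01-31
-- dayspinner yearhop(n=3) => 1791-01-31
-- filer pen(p=/drasnat, c=pupri) => overwrote

Answer: 1791-01-31


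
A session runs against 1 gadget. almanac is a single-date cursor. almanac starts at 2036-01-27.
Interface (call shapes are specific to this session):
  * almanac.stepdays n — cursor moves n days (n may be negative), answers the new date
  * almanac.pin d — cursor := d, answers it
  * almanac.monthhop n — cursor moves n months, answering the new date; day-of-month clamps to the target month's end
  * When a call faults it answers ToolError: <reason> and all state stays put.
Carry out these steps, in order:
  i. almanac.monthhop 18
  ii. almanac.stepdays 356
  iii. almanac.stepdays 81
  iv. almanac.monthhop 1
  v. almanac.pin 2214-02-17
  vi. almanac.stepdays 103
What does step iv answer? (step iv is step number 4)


> almanac.monthhop 18
= 2037-07-27
> almanac.stepdays 356
= 2038-07-18
> almanac.stepdays 81
= 2038-10-07
> almanac.monthhop 1
= 2038-11-07
> almanac.pin 2214-02-17
= 2214-02-17
> almanac.stepdays 103
= 2214-05-31

Answer: 2038-11-07


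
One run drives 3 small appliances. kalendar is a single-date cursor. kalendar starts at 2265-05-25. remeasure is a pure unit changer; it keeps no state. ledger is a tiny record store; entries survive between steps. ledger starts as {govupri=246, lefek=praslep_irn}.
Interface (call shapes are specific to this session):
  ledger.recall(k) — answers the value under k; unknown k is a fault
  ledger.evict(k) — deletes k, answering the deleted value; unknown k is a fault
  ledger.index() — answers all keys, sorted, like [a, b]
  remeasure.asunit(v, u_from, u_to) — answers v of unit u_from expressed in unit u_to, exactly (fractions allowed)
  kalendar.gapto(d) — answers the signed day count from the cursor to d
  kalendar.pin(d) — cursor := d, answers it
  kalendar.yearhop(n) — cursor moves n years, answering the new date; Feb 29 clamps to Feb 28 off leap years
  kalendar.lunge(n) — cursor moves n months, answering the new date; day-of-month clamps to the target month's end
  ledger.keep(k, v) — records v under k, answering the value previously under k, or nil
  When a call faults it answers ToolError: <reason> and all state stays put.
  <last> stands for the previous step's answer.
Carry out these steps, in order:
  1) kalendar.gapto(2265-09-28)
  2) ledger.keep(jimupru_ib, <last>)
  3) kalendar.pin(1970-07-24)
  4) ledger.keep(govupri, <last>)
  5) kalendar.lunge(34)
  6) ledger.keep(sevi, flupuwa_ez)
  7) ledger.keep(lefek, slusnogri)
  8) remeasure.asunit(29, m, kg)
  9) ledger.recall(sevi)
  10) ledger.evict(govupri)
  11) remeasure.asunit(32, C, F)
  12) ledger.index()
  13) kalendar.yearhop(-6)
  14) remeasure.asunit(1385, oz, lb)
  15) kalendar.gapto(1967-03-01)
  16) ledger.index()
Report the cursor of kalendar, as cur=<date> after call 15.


Answer: cur=1967-05-24

Derivation:
I call kalendar.gapto(d: 2265-09-28), giving 126.
I try ledger.keep(k: jimupru_ib, v: <last>), and see nil.
I call kalendar.pin(d: 1970-07-24): 1970-07-24.
I invoke ledger.keep(k: govupri, v: <last>): 246.
Next I call kalendar.lunge(n: 34), → 1973-05-24.
Next I call ledger.keep(k: sevi, v: flupuwa_ez), yielding nil.
Then ledger.keep(k: lefek, v: slusnogri), → praslep_irn.
Using remeasure.asunit(v: 29, u_from: m, u_to: kg), and observe ToolError: incompatible units.
Calling ledger.recall(k: sevi), and get flupuwa_ez.
I invoke ledger.evict(k: govupri), and see 1970-07-24.
Then remeasure.asunit(v: 32, u_from: C, u_to: F): 448/5.
Calling ledger.index, giving [jimupru_ib, lefek, sevi].
I use kalendar.yearhop(n: -6), which returns 1967-05-24.
I run remeasure.asunit(v: 1385, u_from: oz, u_to: lb), and see 1385/16.
I invoke kalendar.gapto(d: 1967-03-01), and see -84.
I run ledger.index(), → [jimupru_ib, lefek, sevi].
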